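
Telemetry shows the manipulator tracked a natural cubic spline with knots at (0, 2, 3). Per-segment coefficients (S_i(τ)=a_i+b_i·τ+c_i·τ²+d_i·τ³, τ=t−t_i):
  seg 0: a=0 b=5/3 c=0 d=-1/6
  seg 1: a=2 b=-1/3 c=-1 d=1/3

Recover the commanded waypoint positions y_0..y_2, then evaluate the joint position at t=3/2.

y_0 = S_0(0) = a_0 = 0
y_1 = S_1(0) = a_1 = 2
y_2 = S_1(1) = 1
t_q=3/2 is in segment 0 (τ=3/2); S_0(τ)=31/16

y_0=0 y_1=2 y_2=1
S(3/2) = 31/16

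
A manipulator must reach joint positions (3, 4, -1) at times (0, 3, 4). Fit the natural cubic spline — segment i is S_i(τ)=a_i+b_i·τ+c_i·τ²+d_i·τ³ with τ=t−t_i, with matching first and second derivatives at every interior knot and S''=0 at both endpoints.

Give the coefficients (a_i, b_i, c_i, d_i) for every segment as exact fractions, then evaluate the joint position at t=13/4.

  seg 0: a=3 b=7/3 c=0 d=-2/9
  seg 1: a=4 b=-11/3 c=-2 d=2/3
S(13/4) = 95/32

Δ: Δ0=1/3, Δ1=-5
row 1: diag=8, rhs=-32; c'=1/8, d'=-4
back: M1=-4
M: M0=0, M1=-4, M2=0
seg 0: a=3, c=M0/2=0, d=(M1−M0)/(6·3)=-2/9, b=Δ0−h0·(2M0+M1)/6=7/3
seg 1: a=4, c=M1/2=-2, d=(M2−M1)/(6·1)=2/3, b=Δ1−h1·(2M1+M2)/6=-11/3
t_q=13/4 → seg 1, τ=1/4; S=4+-11/3·τ+-2·τ²+2/3·τ³=95/32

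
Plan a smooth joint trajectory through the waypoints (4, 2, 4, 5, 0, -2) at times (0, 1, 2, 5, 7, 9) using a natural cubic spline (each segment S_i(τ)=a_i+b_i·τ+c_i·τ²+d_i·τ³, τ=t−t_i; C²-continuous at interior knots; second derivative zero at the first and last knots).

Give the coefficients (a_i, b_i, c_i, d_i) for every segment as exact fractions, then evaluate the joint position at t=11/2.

  seg 0: a=4 b=-18989/6204 c=0 d=6581/6204
  seg 1: a=2 b=377/3102 c=6581/2068 d=-8089/6204
  seg 2: a=4 b=15973/6204 c=-377/517 d=-37/6204
  seg 3: a=5 b=-6085/3102 c=-1619/2068 d=3187/12408
  seg 4: a=0 b=-3119/1551 c=392/517 d=-196/1551
S(11/2) = 127573/33088

Δ: Δ0=-2, Δ1=2, Δ2=1/3, Δ3=-5/2, Δ4=-1
row 1: diag=4, rhs=24; c'=1/4, d'=6
row 2: denom=8−1·1/4=31/4; d'=(-10−1·6)/(31/4)=-64/31
row 3: denom=10−3·12/31=274/31; d'=(-17−3·-64/31)/(274/31)=-335/274
row 4: denom=8−2·31/137=1034/137; d'=(9−2·-335/274)/(1034/137)=784/517
back: M4=784/517
back: M3=-335/274−31/137·784/517=-1619/1034
back: M2=-64/31−12/31·-1619/1034=-754/517
back: M1=6−1/4·-754/517=6581/1034
M: M0=0, M1=6581/1034, M2=-754/517, M3=-1619/1034, M4=784/517, M5=0
seg 0: a=4, c=M0/2=0, d=(M1−M0)/(6·1)=6581/6204, b=Δ0−h0·(2M0+M1)/6=-18989/6204
seg 1: a=2, c=M1/2=6581/2068, d=(M2−M1)/(6·1)=-8089/6204, b=Δ1−h1·(2M1+M2)/6=377/3102
seg 2: a=4, c=M2/2=-377/517, d=(M3−M2)/(6·3)=-37/6204, b=Δ2−h2·(2M2+M3)/6=15973/6204
seg 3: a=5, c=M3/2=-1619/2068, d=(M4−M3)/(6·2)=3187/12408, b=Δ3−h3·(2M3+M4)/6=-6085/3102
seg 4: a=0, c=M4/2=392/517, d=(M5−M4)/(6·2)=-196/1551, b=Δ4−h4·(2M4+M5)/6=-3119/1551
t_q=11/2 → seg 3, τ=1/2; S=5+-6085/3102·τ+-1619/2068·τ²+3187/12408·τ³=127573/33088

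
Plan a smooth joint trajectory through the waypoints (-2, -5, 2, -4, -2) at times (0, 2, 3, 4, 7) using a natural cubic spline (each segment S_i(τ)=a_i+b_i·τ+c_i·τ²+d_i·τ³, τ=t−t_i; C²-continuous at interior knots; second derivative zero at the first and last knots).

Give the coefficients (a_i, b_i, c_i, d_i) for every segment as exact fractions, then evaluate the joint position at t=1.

Δ: Δ0=-3/2, Δ1=7, Δ2=-6, Δ3=2/3
row 1: diag=6, rhs=51; c'=1/6, d'=17/2
row 2: denom=4−1·1/6=23/6; d'=(-78−1·17/2)/(23/6)=-519/23
row 3: denom=8−1·6/23=178/23; d'=(40−1·-519/23)/(178/23)=1439/178
back: M3=1439/178
back: M2=-519/23−6/23·1439/178=-2196/89
back: M1=17/2−1/6·-2196/89=2245/178
M: M0=0, M1=2245/178, M2=-2196/89, M3=1439/178, M4=0
seg 0: a=-2, c=M0/2=0, d=(M1−M0)/(6·2)=2245/2136, b=Δ0−h0·(2M0+M1)/6=-1523/267
seg 1: a=-5, c=M1/2=2245/356, d=(M2−M1)/(6·1)=-6637/1068, b=Δ1−h1·(2M1+M2)/6=3689/534
seg 2: a=2, c=M2/2=-1098/89, d=(M3−M2)/(6·1)=5831/1068, b=Δ2−h2·(2M2+M3)/6=937/1068
seg 3: a=-4, c=M3/2=1439/356, d=(M4−M3)/(6·3)=-1439/3204, b=Δ3−h3·(2M3+M4)/6=-3961/534
t_q=1 → seg 0, τ=1; S=-2+-1523/267·τ+0·τ²+2245/2136·τ³=-4737/712

  seg 0: a=-2 b=-1523/267 c=0 d=2245/2136
  seg 1: a=-5 b=3689/534 c=2245/356 d=-6637/1068
  seg 2: a=2 b=937/1068 c=-1098/89 d=5831/1068
  seg 3: a=-4 b=-3961/534 c=1439/356 d=-1439/3204
S(1) = -4737/712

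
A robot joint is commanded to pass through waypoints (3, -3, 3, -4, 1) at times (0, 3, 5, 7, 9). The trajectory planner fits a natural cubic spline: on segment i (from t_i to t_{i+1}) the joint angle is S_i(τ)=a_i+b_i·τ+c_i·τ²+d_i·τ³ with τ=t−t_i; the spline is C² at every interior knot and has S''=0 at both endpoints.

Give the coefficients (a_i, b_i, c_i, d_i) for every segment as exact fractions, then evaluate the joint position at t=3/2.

Δ: Δ0=-2, Δ1=3, Δ2=-7/2, Δ3=5/2
row 1: diag=10, rhs=30; c'=1/5, d'=3
row 2: denom=8−2·1/5=38/5; d'=(-39−2·3)/(38/5)=-225/38
row 3: denom=8−2·5/19=142/19; d'=(36−2·-225/38)/(142/19)=909/142
back: M3=909/142
back: M2=-225/38−5/19·909/142=-540/71
back: M1=3−1/5·-540/71=321/71
M: M0=0, M1=321/71, M2=-540/71, M3=909/142, M4=0
seg 0: a=3, c=M0/2=0, d=(M1−M0)/(6·3)=107/426, b=Δ0−h0·(2M0+M1)/6=-605/142
seg 1: a=-3, c=M1/2=321/142, d=(M2−M1)/(6·2)=-287/284, b=Δ1−h1·(2M1+M2)/6=179/71
seg 2: a=3, c=M2/2=-270/71, d=(M3−M2)/(6·2)=663/568, b=Δ2−h2·(2M2+M3)/6=-40/71
seg 3: a=-4, c=M3/2=909/284, d=(M4−M3)/(6·2)=-303/568, b=Δ3−h3·(2M3+M4)/6=-251/142
t_q=3/2 → seg 0, τ=3/2; S=3+-605/142·τ+0·τ²+107/426·τ³=-2889/1136

  seg 0: a=3 b=-605/142 c=0 d=107/426
  seg 1: a=-3 b=179/71 c=321/142 d=-287/284
  seg 2: a=3 b=-40/71 c=-270/71 d=663/568
  seg 3: a=-4 b=-251/142 c=909/284 d=-303/568
S(3/2) = -2889/1136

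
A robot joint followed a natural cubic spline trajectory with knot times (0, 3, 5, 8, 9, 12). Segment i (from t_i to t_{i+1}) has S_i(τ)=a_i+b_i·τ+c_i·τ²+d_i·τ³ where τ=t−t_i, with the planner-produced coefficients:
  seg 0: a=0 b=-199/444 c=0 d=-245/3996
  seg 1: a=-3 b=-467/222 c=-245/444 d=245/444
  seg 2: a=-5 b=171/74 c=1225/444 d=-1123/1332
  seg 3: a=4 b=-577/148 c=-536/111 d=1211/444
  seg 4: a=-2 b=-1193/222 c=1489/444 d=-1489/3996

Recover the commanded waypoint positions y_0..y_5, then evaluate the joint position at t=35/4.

y_0=0 y_1=-3 y_2=-5 y_3=4 y_4=-2 y_5=2
S(35/4) = -4637/9472

y_0 = S_0(0) = a_0 = 0
y_1 = S_1(0) = a_1 = -3
y_2 = S_2(0) = a_2 = -5
y_3 = S_3(0) = a_3 = 4
y_4 = S_4(0) = a_4 = -2
y_5 = S_4(3) = 2
t_q=35/4 is in segment 3 (τ=3/4); S_3(τ)=-4637/9472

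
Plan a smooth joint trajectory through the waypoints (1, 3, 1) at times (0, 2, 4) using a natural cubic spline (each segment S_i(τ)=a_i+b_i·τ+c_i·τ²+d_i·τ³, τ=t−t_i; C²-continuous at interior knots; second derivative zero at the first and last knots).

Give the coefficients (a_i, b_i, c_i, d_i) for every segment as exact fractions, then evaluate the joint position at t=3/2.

  seg 0: a=1 b=3/2 c=0 d=-1/8
  seg 1: a=3 b=0 c=-3/4 d=1/8
S(3/2) = 181/64

Δ: Δ0=1, Δ1=-1
row 1: diag=8, rhs=-12; c'=1/4, d'=-3/2
back: M1=-3/2
M: M0=0, M1=-3/2, M2=0
seg 0: a=1, c=M0/2=0, d=(M1−M0)/(6·2)=-1/8, b=Δ0−h0·(2M0+M1)/6=3/2
seg 1: a=3, c=M1/2=-3/4, d=(M2−M1)/(6·2)=1/8, b=Δ1−h1·(2M1+M2)/6=0
t_q=3/2 → seg 0, τ=3/2; S=1+3/2·τ+0·τ²+-1/8·τ³=181/64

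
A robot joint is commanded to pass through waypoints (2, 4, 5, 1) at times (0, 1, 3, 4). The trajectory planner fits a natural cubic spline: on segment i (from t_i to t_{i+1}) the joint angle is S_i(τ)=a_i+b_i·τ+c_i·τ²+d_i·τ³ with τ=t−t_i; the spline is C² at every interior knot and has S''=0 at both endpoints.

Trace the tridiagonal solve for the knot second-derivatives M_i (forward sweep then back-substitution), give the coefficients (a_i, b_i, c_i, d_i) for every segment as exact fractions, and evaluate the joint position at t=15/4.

Δ: Δ0=2, Δ1=1/2, Δ2=-4
row 1: diag=6, rhs=-9; c'=1/3, d'=-3/2
row 2: denom=6−2·1/3=16/3; d'=(-27−2·-3/2)/(16/3)=-9/2
back: M2=-9/2
back: M1=-3/2−1/3·-9/2=0
M: M0=0, M1=0, M2=-9/2, M3=0
seg 0: a=2, c=M0/2=0, d=(M1−M0)/(6·1)=0, b=Δ0−h0·(2M0+M1)/6=2
seg 1: a=4, c=M1/2=0, d=(M2−M1)/(6·2)=-3/8, b=Δ1−h1·(2M1+M2)/6=2
seg 2: a=5, c=M2/2=-9/4, d=(M3−M2)/(6·1)=3/4, b=Δ2−h2·(2M2+M3)/6=-5/2
t_q=15/4 → seg 2, τ=3/4; S=5+-5/2·τ+-9/4·τ²+3/4·τ³=557/256

  seg 0: a=2 b=2 c=0 d=0
  seg 1: a=4 b=2 c=0 d=-3/8
  seg 2: a=5 b=-5/2 c=-9/4 d=3/4
S(15/4) = 557/256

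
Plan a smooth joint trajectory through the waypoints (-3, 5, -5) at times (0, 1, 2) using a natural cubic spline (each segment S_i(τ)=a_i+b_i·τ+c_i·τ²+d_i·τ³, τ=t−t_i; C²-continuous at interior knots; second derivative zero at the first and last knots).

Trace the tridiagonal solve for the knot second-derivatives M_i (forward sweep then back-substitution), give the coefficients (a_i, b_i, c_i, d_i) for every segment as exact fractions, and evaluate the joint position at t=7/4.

  seg 0: a=-3 b=25/2 c=0 d=-9/2
  seg 1: a=5 b=-1 c=-27/2 d=9/2
S(7/4) = -185/128

Δ: Δ0=8, Δ1=-10
row 1: diag=4, rhs=-108; c'=1/4, d'=-27
back: M1=-27
M: M0=0, M1=-27, M2=0
seg 0: a=-3, c=M0/2=0, d=(M1−M0)/(6·1)=-9/2, b=Δ0−h0·(2M0+M1)/6=25/2
seg 1: a=5, c=M1/2=-27/2, d=(M2−M1)/(6·1)=9/2, b=Δ1−h1·(2M1+M2)/6=-1
t_q=7/4 → seg 1, τ=3/4; S=5+-1·τ+-27/2·τ²+9/2·τ³=-185/128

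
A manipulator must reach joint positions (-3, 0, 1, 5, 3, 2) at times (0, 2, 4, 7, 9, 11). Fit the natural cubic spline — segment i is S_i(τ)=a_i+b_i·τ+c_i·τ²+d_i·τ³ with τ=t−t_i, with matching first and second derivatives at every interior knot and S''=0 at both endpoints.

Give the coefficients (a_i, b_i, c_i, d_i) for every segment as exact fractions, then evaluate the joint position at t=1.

Δ: Δ0=3/2, Δ1=1/2, Δ2=4/3, Δ3=-1, Δ4=-1/2
row 1: diag=8, rhs=-6; c'=1/4, d'=-3/4
row 2: denom=10−2·1/4=19/2; d'=(5−2·-3/4)/(19/2)=13/19
row 3: denom=10−3·6/19=172/19; d'=(-14−3·13/19)/(172/19)=-305/172
row 4: denom=8−2·19/86=325/43; d'=(3−2·-305/172)/(325/43)=563/650
back: M4=563/650
back: M3=-305/172−19/86·563/650=-1277/650
back: M2=13/19−6/19·-1277/650=424/325
back: M1=-3/4−1/4·424/325=-1399/1300
M: M0=0, M1=-1399/1300, M2=424/325, M3=-1277/650, M4=563/650, M5=0
seg 0: a=-3, c=M0/2=0, d=(M1−M0)/(6·2)=-1399/15600, b=Δ0−h0·(2M0+M1)/6=7249/3900
seg 1: a=0, c=M1/2=-1399/2600, d=(M2−M1)/(6·2)=619/3120, b=Δ1−h1·(2M1+M2)/6=763/975
seg 2: a=1, c=M2/2=212/325, d=(M3−M2)/(6·3)=-85/468, b=Δ2−h2·(2M2+M3)/6=3943/3900
seg 3: a=5, c=M3/2=-1277/1300, d=(M4−M3)/(6·2)=46/195, b=Δ3−h3·(2M3+M4)/6=41/1950
seg 4: a=3, c=M4/2=563/1300, d=(M5−M4)/(6·2)=-563/7800, b=Δ4−h4·(2M4+M5)/6=-2101/1950
t_q=1 → seg 0, τ=1; S=-3+7249/3900·τ+0·τ²+-1399/15600·τ³=-6401/5200

  seg 0: a=-3 b=7249/3900 c=0 d=-1399/15600
  seg 1: a=0 b=763/975 c=-1399/2600 d=619/3120
  seg 2: a=1 b=3943/3900 c=212/325 d=-85/468
  seg 3: a=5 b=41/1950 c=-1277/1300 d=46/195
  seg 4: a=3 b=-2101/1950 c=563/1300 d=-563/7800
S(1) = -6401/5200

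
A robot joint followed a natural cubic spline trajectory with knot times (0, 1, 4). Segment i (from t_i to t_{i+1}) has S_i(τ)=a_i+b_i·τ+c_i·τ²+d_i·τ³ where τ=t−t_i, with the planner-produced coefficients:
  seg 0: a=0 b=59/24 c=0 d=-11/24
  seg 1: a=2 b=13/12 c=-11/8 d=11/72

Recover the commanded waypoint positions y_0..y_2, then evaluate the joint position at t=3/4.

y_0=0 y_1=2 y_2=-3
S(3/4) = 845/512

y_0 = S_0(0) = a_0 = 0
y_1 = S_1(0) = a_1 = 2
y_2 = S_1(3) = -3
t_q=3/4 is in segment 0 (τ=3/4); S_0(τ)=845/512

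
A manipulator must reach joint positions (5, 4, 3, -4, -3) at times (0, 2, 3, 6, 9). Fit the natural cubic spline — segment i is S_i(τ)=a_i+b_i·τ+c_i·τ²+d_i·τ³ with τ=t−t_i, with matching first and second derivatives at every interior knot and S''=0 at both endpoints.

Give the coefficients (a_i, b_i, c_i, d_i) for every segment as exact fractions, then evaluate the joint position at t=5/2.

  seg 0: a=5 b=-36/85 c=0 d=-13/680
  seg 1: a=4 b=-111/170 c=-39/340 d=-79/340
  seg 2: a=3 b=-537/340 c=-69/85 d=343/1836
  seg 3: a=-4 b=-239/170 c=887/1020 d=-887/9180
S(5/2) = 1967/544

Δ: Δ0=-1/2, Δ1=-1, Δ2=-7/3, Δ3=1/3
row 1: diag=6, rhs=-3; c'=1/6, d'=-1/2
row 2: denom=8−1·1/6=47/6; d'=(-8−1·-1/2)/(47/6)=-45/47
row 3: denom=12−3·18/47=510/47; d'=(16−3·-45/47)/(510/47)=887/510
back: M3=887/510
back: M2=-45/47−18/47·887/510=-138/85
back: M1=-1/2−1/6·-138/85=-39/170
M: M0=0, M1=-39/170, M2=-138/85, M3=887/510, M4=0
seg 0: a=5, c=M0/2=0, d=(M1−M0)/(6·2)=-13/680, b=Δ0−h0·(2M0+M1)/6=-36/85
seg 1: a=4, c=M1/2=-39/340, d=(M2−M1)/(6·1)=-79/340, b=Δ1−h1·(2M1+M2)/6=-111/170
seg 2: a=3, c=M2/2=-69/85, d=(M3−M2)/(6·3)=343/1836, b=Δ2−h2·(2M2+M3)/6=-537/340
seg 3: a=-4, c=M3/2=887/1020, d=(M4−M3)/(6·3)=-887/9180, b=Δ3−h3·(2M3+M4)/6=-239/170
t_q=5/2 → seg 1, τ=1/2; S=4+-111/170·τ+-39/340·τ²+-79/340·τ³=1967/544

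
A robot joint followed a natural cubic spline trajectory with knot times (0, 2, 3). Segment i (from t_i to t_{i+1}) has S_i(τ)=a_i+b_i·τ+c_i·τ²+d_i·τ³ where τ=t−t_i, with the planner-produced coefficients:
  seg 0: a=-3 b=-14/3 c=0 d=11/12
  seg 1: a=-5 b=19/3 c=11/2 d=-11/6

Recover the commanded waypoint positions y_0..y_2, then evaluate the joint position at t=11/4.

y_0=-3 y_1=-5 y_2=5
S(11/4) = 265/128

y_0 = S_0(0) = a_0 = -3
y_1 = S_1(0) = a_1 = -5
y_2 = S_1(1) = 5
t_q=11/4 is in segment 1 (τ=3/4); S_1(τ)=265/128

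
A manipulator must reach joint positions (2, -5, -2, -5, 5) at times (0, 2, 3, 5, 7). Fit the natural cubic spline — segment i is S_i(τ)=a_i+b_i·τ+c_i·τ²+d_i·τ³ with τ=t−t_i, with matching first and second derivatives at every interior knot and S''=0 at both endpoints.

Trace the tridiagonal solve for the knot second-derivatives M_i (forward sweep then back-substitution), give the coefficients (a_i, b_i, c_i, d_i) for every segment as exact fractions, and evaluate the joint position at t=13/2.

  seg 0: a=2 b=-783/128 c=0 d=335/512
  seg 1: a=-5 b=111/64 c=1005/256 d=-681/256
  seg 2: a=-2 b=411/256 c=-519/128 d=1281/1024
  seg 3: a=-5 b=51/128 c=1767/512 d=-589/1024
S(13/2) = 11645/8192

Δ: Δ0=-7/2, Δ1=3, Δ2=-3/2, Δ3=5
row 1: diag=6, rhs=39; c'=1/6, d'=13/2
row 2: denom=6−1·1/6=35/6; d'=(-27−1·13/2)/(35/6)=-201/35
row 3: denom=8−2·12/35=256/35; d'=(39−2·-201/35)/(256/35)=1767/256
back: M3=1767/256
back: M2=-201/35−12/35·1767/256=-519/64
back: M1=13/2−1/6·-519/64=1005/128
M: M0=0, M1=1005/128, M2=-519/64, M3=1767/256, M4=0
seg 0: a=2, c=M0/2=0, d=(M1−M0)/(6·2)=335/512, b=Δ0−h0·(2M0+M1)/6=-783/128
seg 1: a=-5, c=M1/2=1005/256, d=(M2−M1)/(6·1)=-681/256, b=Δ1−h1·(2M1+M2)/6=111/64
seg 2: a=-2, c=M2/2=-519/128, d=(M3−M2)/(6·2)=1281/1024, b=Δ2−h2·(2M2+M3)/6=411/256
seg 3: a=-5, c=M3/2=1767/512, d=(M4−M3)/(6·2)=-589/1024, b=Δ3−h3·(2M3+M4)/6=51/128
t_q=13/2 → seg 3, τ=3/2; S=-5+51/128·τ+1767/512·τ²+-589/1024·τ³=11645/8192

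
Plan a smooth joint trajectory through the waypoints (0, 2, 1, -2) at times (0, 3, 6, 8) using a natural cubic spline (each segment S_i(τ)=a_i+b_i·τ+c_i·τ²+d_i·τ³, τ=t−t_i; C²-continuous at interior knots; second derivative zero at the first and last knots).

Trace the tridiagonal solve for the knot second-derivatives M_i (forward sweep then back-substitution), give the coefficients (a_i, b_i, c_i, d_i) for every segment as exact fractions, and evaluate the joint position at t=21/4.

  seg 0: a=0 b=187/222 c=0 d=-13/666
  seg 1: a=2 b=35/111 c=-13/74 d=-1/74
  seg 2: a=1 b=-245/222 c=-11/37 d=11/222
S(21/4) = 7891/4736

Δ: Δ0=2/3, Δ1=-1/3, Δ2=-3/2
row 1: diag=12, rhs=-6; c'=1/4, d'=-1/2
row 2: denom=10−3·1/4=37/4; d'=(-7−3·-1/2)/(37/4)=-22/37
back: M2=-22/37
back: M1=-1/2−1/4·-22/37=-13/37
M: M0=0, M1=-13/37, M2=-22/37, M3=0
seg 0: a=0, c=M0/2=0, d=(M1−M0)/(6·3)=-13/666, b=Δ0−h0·(2M0+M1)/6=187/222
seg 1: a=2, c=M1/2=-13/74, d=(M2−M1)/(6·3)=-1/74, b=Δ1−h1·(2M1+M2)/6=35/111
seg 2: a=1, c=M2/2=-11/37, d=(M3−M2)/(6·2)=11/222, b=Δ2−h2·(2M2+M3)/6=-245/222
t_q=21/4 → seg 1, τ=9/4; S=2+35/111·τ+-13/74·τ²+-1/74·τ³=7891/4736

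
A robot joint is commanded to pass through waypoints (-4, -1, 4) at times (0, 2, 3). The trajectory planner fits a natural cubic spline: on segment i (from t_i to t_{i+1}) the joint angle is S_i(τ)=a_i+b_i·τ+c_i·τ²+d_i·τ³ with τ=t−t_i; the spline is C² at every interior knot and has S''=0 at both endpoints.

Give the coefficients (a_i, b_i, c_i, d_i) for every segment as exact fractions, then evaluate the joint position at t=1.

  seg 0: a=-4 b=1/3 c=0 d=7/24
  seg 1: a=-1 b=23/6 c=7/4 d=-7/12
S(1) = -27/8

Δ: Δ0=3/2, Δ1=5
row 1: diag=6, rhs=21; c'=1/6, d'=7/2
back: M1=7/2
M: M0=0, M1=7/2, M2=0
seg 0: a=-4, c=M0/2=0, d=(M1−M0)/(6·2)=7/24, b=Δ0−h0·(2M0+M1)/6=1/3
seg 1: a=-1, c=M1/2=7/4, d=(M2−M1)/(6·1)=-7/12, b=Δ1−h1·(2M1+M2)/6=23/6
t_q=1 → seg 0, τ=1; S=-4+1/3·τ+0·τ²+7/24·τ³=-27/8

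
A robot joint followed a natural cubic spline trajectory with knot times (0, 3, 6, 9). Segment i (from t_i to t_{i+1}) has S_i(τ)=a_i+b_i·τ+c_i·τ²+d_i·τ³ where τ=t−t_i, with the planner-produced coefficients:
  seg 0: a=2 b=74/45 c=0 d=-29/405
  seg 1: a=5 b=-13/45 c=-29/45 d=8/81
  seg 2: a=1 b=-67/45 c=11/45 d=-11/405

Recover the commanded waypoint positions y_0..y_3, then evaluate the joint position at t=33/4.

y_0 = S_0(0) = a_0 = 2
y_1 = S_1(0) = a_1 = 5
y_2 = S_2(0) = a_2 = 1
y_3 = S_2(3) = -2
t_q=33/4 is in segment 2 (τ=9/4); S_2(τ)=-91/64

y_0=2 y_1=5 y_2=1 y_3=-2
S(33/4) = -91/64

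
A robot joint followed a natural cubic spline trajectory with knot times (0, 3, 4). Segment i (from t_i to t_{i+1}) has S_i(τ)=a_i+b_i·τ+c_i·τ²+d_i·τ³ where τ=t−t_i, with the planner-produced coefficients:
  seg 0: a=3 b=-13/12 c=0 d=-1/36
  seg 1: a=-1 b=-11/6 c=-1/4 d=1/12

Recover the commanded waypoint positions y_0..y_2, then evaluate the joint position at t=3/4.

y_0 = S_0(0) = a_0 = 3
y_1 = S_1(0) = a_1 = -1
y_2 = S_1(1) = -3
t_q=3/4 is in segment 0 (τ=3/4); S_0(τ)=557/256

y_0=3 y_1=-1 y_2=-3
S(3/4) = 557/256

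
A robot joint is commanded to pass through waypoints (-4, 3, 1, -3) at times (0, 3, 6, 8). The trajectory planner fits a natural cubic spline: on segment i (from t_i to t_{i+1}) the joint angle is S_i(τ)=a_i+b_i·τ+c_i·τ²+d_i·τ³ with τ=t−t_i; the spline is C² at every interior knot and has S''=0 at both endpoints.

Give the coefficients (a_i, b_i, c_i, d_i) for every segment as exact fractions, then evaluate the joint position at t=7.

  seg 0: a=-4 b=337/111 c=0 d=-26/333
  seg 1: a=3 b=103/111 c=-26/37 d=19/333
  seg 2: a=1 b=-194/111 c=-7/37 d=7/222
S(7) = -67/74

Δ: Δ0=7/3, Δ1=-2/3, Δ2=-2
row 1: diag=12, rhs=-18; c'=1/4, d'=-3/2
row 2: denom=10−3·1/4=37/4; d'=(-8−3·-3/2)/(37/4)=-14/37
back: M2=-14/37
back: M1=-3/2−1/4·-14/37=-52/37
M: M0=0, M1=-52/37, M2=-14/37, M3=0
seg 0: a=-4, c=M0/2=0, d=(M1−M0)/(6·3)=-26/333, b=Δ0−h0·(2M0+M1)/6=337/111
seg 1: a=3, c=M1/2=-26/37, d=(M2−M1)/(6·3)=19/333, b=Δ1−h1·(2M1+M2)/6=103/111
seg 2: a=1, c=M2/2=-7/37, d=(M3−M2)/(6·2)=7/222, b=Δ2−h2·(2M2+M3)/6=-194/111
t_q=7 → seg 2, τ=1; S=1+-194/111·τ+-7/37·τ²+7/222·τ³=-67/74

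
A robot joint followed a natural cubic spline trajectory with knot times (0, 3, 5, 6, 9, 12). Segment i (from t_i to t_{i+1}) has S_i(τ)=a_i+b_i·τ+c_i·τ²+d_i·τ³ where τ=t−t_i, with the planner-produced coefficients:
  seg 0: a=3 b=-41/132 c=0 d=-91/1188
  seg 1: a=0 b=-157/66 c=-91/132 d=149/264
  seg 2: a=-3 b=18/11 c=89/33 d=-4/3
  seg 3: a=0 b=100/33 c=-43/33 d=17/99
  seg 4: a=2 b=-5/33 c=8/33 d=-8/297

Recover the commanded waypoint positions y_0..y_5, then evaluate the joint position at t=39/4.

y_0 = S_0(0) = a_0 = 3
y_1 = S_1(0) = a_1 = 0
y_2 = S_2(0) = a_2 = -3
y_3 = S_3(0) = a_3 = 0
y_4 = S_4(0) = a_4 = 2
y_5 = S_4(3) = 3
t_q=39/4 is in segment 4 (τ=3/4); S_4(τ)=177/88

y_0=3 y_1=0 y_2=-3 y_3=0 y_4=2 y_5=3
S(39/4) = 177/88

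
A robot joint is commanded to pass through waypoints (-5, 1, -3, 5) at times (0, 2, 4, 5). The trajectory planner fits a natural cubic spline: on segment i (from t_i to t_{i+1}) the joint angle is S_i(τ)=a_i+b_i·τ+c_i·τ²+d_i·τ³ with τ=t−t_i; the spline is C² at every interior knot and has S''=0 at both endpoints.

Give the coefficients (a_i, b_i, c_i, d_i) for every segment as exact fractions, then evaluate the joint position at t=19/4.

Δ: Δ0=3, Δ1=-2, Δ2=8
row 1: diag=8, rhs=-30; c'=1/4, d'=-15/4
row 2: denom=6−2·1/4=11/2; d'=(60−2·-15/4)/(11/2)=135/11
back: M2=135/11
back: M1=-15/4−1/4·135/11=-75/11
M: M0=0, M1=-75/11, M2=135/11, M3=0
seg 0: a=-5, c=M0/2=0, d=(M1−M0)/(6·2)=-25/44, b=Δ0−h0·(2M0+M1)/6=58/11
seg 1: a=1, c=M1/2=-75/22, d=(M2−M1)/(6·2)=35/22, b=Δ1−h1·(2M1+M2)/6=-17/11
seg 2: a=-3, c=M2/2=135/22, d=(M3−M2)/(6·1)=-45/22, b=Δ2−h2·(2M2+M3)/6=43/11
t_q=19/4 → seg 2, τ=3/4; S=-3+43/11·τ+135/22·τ²+-45/22·τ³=3549/1408

  seg 0: a=-5 b=58/11 c=0 d=-25/44
  seg 1: a=1 b=-17/11 c=-75/22 d=35/22
  seg 2: a=-3 b=43/11 c=135/22 d=-45/22
S(19/4) = 3549/1408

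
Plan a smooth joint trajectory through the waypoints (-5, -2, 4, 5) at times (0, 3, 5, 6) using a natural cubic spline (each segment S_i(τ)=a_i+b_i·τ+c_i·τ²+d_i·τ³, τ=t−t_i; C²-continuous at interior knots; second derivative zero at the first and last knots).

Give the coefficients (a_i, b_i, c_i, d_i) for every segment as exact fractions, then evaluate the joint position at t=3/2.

  seg 0: a=-5 b=1/7 c=0 d=2/21
  seg 1: a=-2 b=19/7 c=6/7 d=-5/14
  seg 2: a=4 b=13/7 c=-9/7 d=3/7
S(3/2) = -125/28

Δ: Δ0=1, Δ1=3, Δ2=1
row 1: diag=10, rhs=12; c'=1/5, d'=6/5
row 2: denom=6−2·1/5=28/5; d'=(-12−2·6/5)/(28/5)=-18/7
back: M2=-18/7
back: M1=6/5−1/5·-18/7=12/7
M: M0=0, M1=12/7, M2=-18/7, M3=0
seg 0: a=-5, c=M0/2=0, d=(M1−M0)/(6·3)=2/21, b=Δ0−h0·(2M0+M1)/6=1/7
seg 1: a=-2, c=M1/2=6/7, d=(M2−M1)/(6·2)=-5/14, b=Δ1−h1·(2M1+M2)/6=19/7
seg 2: a=4, c=M2/2=-9/7, d=(M3−M2)/(6·1)=3/7, b=Δ2−h2·(2M2+M3)/6=13/7
t_q=3/2 → seg 0, τ=3/2; S=-5+1/7·τ+0·τ²+2/21·τ³=-125/28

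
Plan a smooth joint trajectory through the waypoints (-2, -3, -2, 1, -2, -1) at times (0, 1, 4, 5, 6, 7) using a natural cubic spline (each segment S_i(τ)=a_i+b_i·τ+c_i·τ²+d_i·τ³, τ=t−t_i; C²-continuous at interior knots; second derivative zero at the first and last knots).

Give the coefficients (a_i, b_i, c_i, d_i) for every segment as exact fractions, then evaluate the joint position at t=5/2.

  seg 0: a=-2 b=-2231/2379 c=0 d=-148/2379
  seg 1: a=-3 b=-2675/2379 c=-148/793 d=1600/7137
  seg 2: a=-2 b=697/183 c=1452/793 d=-6280/2379
  seg 3: a=1 b=-1067/2379 c=-4828/793 d=8414/2379
  seg 4: a=-2 b=-4793/2379 c=3586/793 d=-3586/2379
S(5/2) = -6899/1586

Δ: Δ0=-1, Δ1=1/3, Δ2=3, Δ3=-3, Δ4=1
row 1: diag=8, rhs=8; c'=3/8, d'=1
row 2: denom=8−3·3/8=55/8; d'=(16−3·1)/(55/8)=104/55
row 3: denom=4−1·8/55=212/55; d'=(-36−1·104/55)/(212/55)=-521/53
row 4: denom=4−1·55/212=793/212; d'=(24−1·-521/53)/(793/212)=7172/793
back: M4=7172/793
back: M3=-521/53−55/212·7172/793=-9656/793
back: M2=104/55−8/55·-9656/793=2904/793
back: M1=1−3/8·2904/793=-296/793
M: M0=0, M1=-296/793, M2=2904/793, M3=-9656/793, M4=7172/793, M5=0
seg 0: a=-2, c=M0/2=0, d=(M1−M0)/(6·1)=-148/2379, b=Δ0−h0·(2M0+M1)/6=-2231/2379
seg 1: a=-3, c=M1/2=-148/793, d=(M2−M1)/(6·3)=1600/7137, b=Δ1−h1·(2M1+M2)/6=-2675/2379
seg 2: a=-2, c=M2/2=1452/793, d=(M3−M2)/(6·1)=-6280/2379, b=Δ2−h2·(2M2+M3)/6=697/183
seg 3: a=1, c=M3/2=-4828/793, d=(M4−M3)/(6·1)=8414/2379, b=Δ3−h3·(2M3+M4)/6=-1067/2379
seg 4: a=-2, c=M4/2=3586/793, d=(M5−M4)/(6·1)=-3586/2379, b=Δ4−h4·(2M4+M5)/6=-4793/2379
t_q=5/2 → seg 1, τ=3/2; S=-3+-2675/2379·τ+-148/793·τ²+1600/7137·τ³=-6899/1586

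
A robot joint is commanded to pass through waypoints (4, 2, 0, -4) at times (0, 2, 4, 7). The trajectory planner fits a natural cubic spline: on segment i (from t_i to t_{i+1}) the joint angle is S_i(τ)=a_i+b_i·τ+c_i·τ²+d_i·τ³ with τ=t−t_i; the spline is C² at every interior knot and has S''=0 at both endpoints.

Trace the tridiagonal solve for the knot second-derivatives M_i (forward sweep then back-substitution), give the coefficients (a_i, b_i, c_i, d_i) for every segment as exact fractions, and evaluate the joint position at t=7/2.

Δ: Δ0=-1, Δ1=-1, Δ2=-4/3
row 1: diag=8, rhs=0; c'=1/4, d'=0
row 2: denom=10−2·1/4=19/2; d'=(-2−2·0)/(19/2)=-4/19
back: M2=-4/19
back: M1=0−1/4·-4/19=1/19
M: M0=0, M1=1/19, M2=-4/19, M3=0
seg 0: a=4, c=M0/2=0, d=(M1−M0)/(6·2)=1/228, b=Δ0−h0·(2M0+M1)/6=-58/57
seg 1: a=2, c=M1/2=1/38, d=(M2−M1)/(6·2)=-5/228, b=Δ1−h1·(2M1+M2)/6=-55/57
seg 2: a=0, c=M2/2=-2/19, d=(M3−M2)/(6·3)=2/171, b=Δ2−h2·(2M2+M3)/6=-64/57
t_q=7/2 → seg 1, τ=3/2; S=2+-55/57·τ+1/38·τ²+-5/228·τ³=327/608

  seg 0: a=4 b=-58/57 c=0 d=1/228
  seg 1: a=2 b=-55/57 c=1/38 d=-5/228
  seg 2: a=0 b=-64/57 c=-2/19 d=2/171
S(7/2) = 327/608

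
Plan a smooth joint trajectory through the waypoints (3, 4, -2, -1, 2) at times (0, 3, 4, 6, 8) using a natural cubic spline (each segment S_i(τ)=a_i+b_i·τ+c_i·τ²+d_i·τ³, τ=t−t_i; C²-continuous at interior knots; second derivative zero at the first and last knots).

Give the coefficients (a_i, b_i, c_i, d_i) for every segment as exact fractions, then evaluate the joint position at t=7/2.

  seg 0: a=3 b=1651/516 c=0 d=-493/1548
  seg 1: a=4 b=-1393/258 c=-493/172 d=1169/516
  seg 2: a=-2 b=-2237/516 c=169/43 d=-1561/2064
  seg 3: a=-1 b=298/129 c=-209/344 d=209/2064
S(7/2) = 1193/1376

Δ: Δ0=1/3, Δ1=-6, Δ2=1/2, Δ3=3/2
row 1: diag=8, rhs=-38; c'=1/8, d'=-19/4
row 2: denom=6−1·1/8=47/8; d'=(39−1·-19/4)/(47/8)=350/47
row 3: denom=8−2·16/47=344/47; d'=(6−2·350/47)/(344/47)=-209/172
back: M3=-209/172
back: M2=350/47−16/47·-209/172=338/43
back: M1=-19/4−1/8·338/43=-493/86
M: M0=0, M1=-493/86, M2=338/43, M3=-209/172, M4=0
seg 0: a=3, c=M0/2=0, d=(M1−M0)/(6·3)=-493/1548, b=Δ0−h0·(2M0+M1)/6=1651/516
seg 1: a=4, c=M1/2=-493/172, d=(M2−M1)/(6·1)=1169/516, b=Δ1−h1·(2M1+M2)/6=-1393/258
seg 2: a=-2, c=M2/2=169/43, d=(M3−M2)/(6·2)=-1561/2064, b=Δ2−h2·(2M2+M3)/6=-2237/516
seg 3: a=-1, c=M3/2=-209/344, d=(M4−M3)/(6·2)=209/2064, b=Δ3−h3·(2M3+M4)/6=298/129
t_q=7/2 → seg 1, τ=1/2; S=4+-1393/258·τ+-493/172·τ²+1169/516·τ³=1193/1376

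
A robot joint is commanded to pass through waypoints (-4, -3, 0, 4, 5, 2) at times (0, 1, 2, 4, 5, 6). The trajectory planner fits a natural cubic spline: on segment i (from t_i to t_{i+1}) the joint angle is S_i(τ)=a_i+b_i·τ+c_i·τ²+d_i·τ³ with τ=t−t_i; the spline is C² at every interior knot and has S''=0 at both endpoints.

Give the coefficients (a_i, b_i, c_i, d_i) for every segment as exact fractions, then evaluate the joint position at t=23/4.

  seg 0: a=-4 b=66/155 c=0 d=89/155
  seg 1: a=-3 b=333/155 c=267/155 d=-27/31
  seg 2: a=0 b=462/155 c=-138/155 d=1/5
  seg 3: a=4 b=282/155 c=48/155 d=-35/31
  seg 4: a=5 b=-147/155 c=-477/155 d=159/155
S(23/4) = 5933/1984

Δ: Δ0=1, Δ1=3, Δ2=2, Δ3=1, Δ4=-3
row 1: diag=4, rhs=12; c'=1/4, d'=3
row 2: denom=6−1·1/4=23/4; d'=(-6−1·3)/(23/4)=-36/23
row 3: denom=6−2·8/23=122/23; d'=(-6−2·-36/23)/(122/23)=-33/61
row 4: denom=4−1·23/122=465/122; d'=(-24−1·-33/61)/(465/122)=-954/155
back: M4=-954/155
back: M3=-33/61−23/122·-954/155=96/155
back: M2=-36/23−8/23·96/155=-276/155
back: M1=3−1/4·-276/155=534/155
M: M0=0, M1=534/155, M2=-276/155, M3=96/155, M4=-954/155, M5=0
seg 0: a=-4, c=M0/2=0, d=(M1−M0)/(6·1)=89/155, b=Δ0−h0·(2M0+M1)/6=66/155
seg 1: a=-3, c=M1/2=267/155, d=(M2−M1)/(6·1)=-27/31, b=Δ1−h1·(2M1+M2)/6=333/155
seg 2: a=0, c=M2/2=-138/155, d=(M3−M2)/(6·2)=1/5, b=Δ2−h2·(2M2+M3)/6=462/155
seg 3: a=4, c=M3/2=48/155, d=(M4−M3)/(6·1)=-35/31, b=Δ3−h3·(2M3+M4)/6=282/155
seg 4: a=5, c=M4/2=-477/155, d=(M5−M4)/(6·1)=159/155, b=Δ4−h4·(2M4+M5)/6=-147/155
t_q=23/4 → seg 4, τ=3/4; S=5+-147/155·τ+-477/155·τ²+159/155·τ³=5933/1984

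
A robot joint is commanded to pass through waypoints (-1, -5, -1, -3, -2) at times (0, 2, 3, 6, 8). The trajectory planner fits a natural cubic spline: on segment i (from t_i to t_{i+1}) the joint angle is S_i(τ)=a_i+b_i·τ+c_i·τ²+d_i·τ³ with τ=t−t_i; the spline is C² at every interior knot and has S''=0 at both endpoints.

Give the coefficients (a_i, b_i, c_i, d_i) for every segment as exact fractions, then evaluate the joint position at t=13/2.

Δ: Δ0=-2, Δ1=4, Δ2=-2/3, Δ3=1/2
row 1: diag=6, rhs=36; c'=1/6, d'=6
row 2: denom=8−1·1/6=47/6; d'=(-28−1·6)/(47/6)=-204/47
row 3: denom=10−3·18/47=416/47; d'=(7−3·-204/47)/(416/47)=941/416
back: M3=941/416
back: M2=-204/47−18/47·941/416=-1083/208
back: M1=6−1/6·-1083/208=2857/416
M: M0=0, M1=2857/416, M2=-1083/208, M3=941/416, M4=0
seg 0: a=-1, c=M0/2=0, d=(M1−M0)/(6·2)=2857/4992, b=Δ0−h0·(2M0+M1)/6=-5353/1248
seg 1: a=-5, c=M1/2=2857/832, d=(M2−M1)/(6·1)=-5023/2496, b=Δ1−h1·(2M1+M2)/6=1609/624
seg 2: a=-1, c=M2/2=-1083/416, d=(M3−M2)/(6·3)=239/576, b=Δ2−h2·(2M2+M3)/6=8509/2496
seg 3: a=-3, c=M3/2=941/832, d=(M4−M3)/(6·2)=-941/4992, b=Δ3−h3·(2M3+M4)/6=-629/624
t_q=13/2 → seg 3, τ=1/2; S=-3+-629/624·τ+941/832·τ²+-941/4992·τ³=-43195/13312

  seg 0: a=-1 b=-5353/1248 c=0 d=2857/4992
  seg 1: a=-5 b=1609/624 c=2857/832 d=-5023/2496
  seg 2: a=-1 b=8509/2496 c=-1083/416 d=239/576
  seg 3: a=-3 b=-629/624 c=941/832 d=-941/4992
S(13/2) = -43195/13312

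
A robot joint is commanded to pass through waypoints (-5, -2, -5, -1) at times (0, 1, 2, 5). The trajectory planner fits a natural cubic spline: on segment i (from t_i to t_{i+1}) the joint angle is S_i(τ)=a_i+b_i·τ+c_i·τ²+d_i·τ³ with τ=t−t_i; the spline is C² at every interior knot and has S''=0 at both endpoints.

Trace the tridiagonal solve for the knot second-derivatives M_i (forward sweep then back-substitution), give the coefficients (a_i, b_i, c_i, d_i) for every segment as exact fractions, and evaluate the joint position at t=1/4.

Δ: Δ0=3, Δ1=-3, Δ2=4/3
row 1: diag=4, rhs=-36; c'=1/4, d'=-9
row 2: denom=8−1·1/4=31/4; d'=(26−1·-9)/(31/4)=140/31
back: M2=140/31
back: M1=-9−1/4·140/31=-314/31
M: M0=0, M1=-314/31, M2=140/31, M3=0
seg 0: a=-5, c=M0/2=0, d=(M1−M0)/(6·1)=-157/93, b=Δ0−h0·(2M0+M1)/6=436/93
seg 1: a=-2, c=M1/2=-157/31, d=(M2−M1)/(6·1)=227/93, b=Δ1−h1·(2M1+M2)/6=-35/93
seg 2: a=-5, c=M2/2=70/31, d=(M3−M2)/(6·3)=-70/279, b=Δ2−h2·(2M2+M3)/6=-296/93
t_q=1/4 → seg 0, τ=1/4; S=-5+436/93·τ+0·τ²+-157/93·τ³=-7647/1984

  seg 0: a=-5 b=436/93 c=0 d=-157/93
  seg 1: a=-2 b=-35/93 c=-157/31 d=227/93
  seg 2: a=-5 b=-296/93 c=70/31 d=-70/279
S(1/4) = -7647/1984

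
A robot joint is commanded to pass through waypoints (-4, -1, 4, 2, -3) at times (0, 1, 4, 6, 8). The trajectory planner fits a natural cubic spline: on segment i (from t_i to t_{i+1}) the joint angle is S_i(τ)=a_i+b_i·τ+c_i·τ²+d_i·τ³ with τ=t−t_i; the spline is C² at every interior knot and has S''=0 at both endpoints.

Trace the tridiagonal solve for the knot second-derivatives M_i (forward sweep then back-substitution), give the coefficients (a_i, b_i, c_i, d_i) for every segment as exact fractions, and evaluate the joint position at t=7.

Δ: Δ0=3, Δ1=5/3, Δ2=-1, Δ3=-5/2
row 1: diag=8, rhs=-8; c'=3/8, d'=-1
row 2: denom=10−3·3/8=71/8; d'=(-16−3·-1)/(71/8)=-104/71
row 3: denom=8−2·16/71=536/71; d'=(-9−2·-104/71)/(536/71)=-431/536
back: M3=-431/536
back: M2=-104/71−16/71·-431/536=-86/67
back: M1=-1−3/8·-86/67=-139/268
M: M0=0, M1=-139/268, M2=-86/67, M3=-431/536, M4=0
seg 0: a=-4, c=M0/2=0, d=(M1−M0)/(6·1)=-139/1608, b=Δ0−h0·(2M0+M1)/6=4963/1608
seg 1: a=-1, c=M1/2=-139/536, d=(M2−M1)/(6·3)=-205/4824, b=Δ1−h1·(2M1+M2)/6=2273/804
seg 2: a=4, c=M2/2=-43/67, d=(M3−M2)/(6·2)=257/6432, b=Δ2−h2·(2M2+M3)/6=199/1608
seg 3: a=2, c=M3/2=-431/1072, d=(M4−M3)/(6·2)=431/6432, b=Δ3−h3·(2M3+M4)/6=-1579/804
t_q=7 → seg 3, τ=1; S=2+-1579/804·τ+-431/1072·τ²+431/6432·τ³=-641/2144

  seg 0: a=-4 b=4963/1608 c=0 d=-139/1608
  seg 1: a=-1 b=2273/804 c=-139/536 d=-205/4824
  seg 2: a=4 b=199/1608 c=-43/67 d=257/6432
  seg 3: a=2 b=-1579/804 c=-431/1072 d=431/6432
S(7) = -641/2144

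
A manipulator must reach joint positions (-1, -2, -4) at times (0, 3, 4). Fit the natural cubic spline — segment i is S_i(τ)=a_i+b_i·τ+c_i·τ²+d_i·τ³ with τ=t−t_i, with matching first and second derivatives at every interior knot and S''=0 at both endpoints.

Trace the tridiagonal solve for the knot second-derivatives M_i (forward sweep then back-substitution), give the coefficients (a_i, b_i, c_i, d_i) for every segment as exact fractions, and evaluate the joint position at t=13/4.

Δ: Δ0=-1/3, Δ1=-2
row 1: diag=8, rhs=-10; c'=1/8, d'=-5/4
back: M1=-5/4
M: M0=0, M1=-5/4, M2=0
seg 0: a=-1, c=M0/2=0, d=(M1−M0)/(6·3)=-5/72, b=Δ0−h0·(2M0+M1)/6=7/24
seg 1: a=-2, c=M1/2=-5/8, d=(M2−M1)/(6·1)=5/24, b=Δ1−h1·(2M1+M2)/6=-19/12
t_q=13/4 → seg 1, τ=1/4; S=-2+-19/12·τ+-5/8·τ²+5/24·τ³=-1245/512

  seg 0: a=-1 b=7/24 c=0 d=-5/72
  seg 1: a=-2 b=-19/12 c=-5/8 d=5/24
S(13/4) = -1245/512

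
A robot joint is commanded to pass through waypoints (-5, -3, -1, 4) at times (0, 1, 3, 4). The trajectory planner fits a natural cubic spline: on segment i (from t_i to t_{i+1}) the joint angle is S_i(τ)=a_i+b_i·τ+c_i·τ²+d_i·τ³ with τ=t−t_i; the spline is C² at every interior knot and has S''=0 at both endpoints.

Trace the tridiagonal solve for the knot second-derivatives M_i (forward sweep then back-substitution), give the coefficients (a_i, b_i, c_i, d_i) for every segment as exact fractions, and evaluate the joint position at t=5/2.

  seg 0: a=-5 b=39/16 c=0 d=-7/16
  seg 1: a=-3 b=9/8 c=-21/16 d=5/8
  seg 2: a=-1 b=27/8 c=39/16 d=-13/16
S(5/2) = -69/32

Δ: Δ0=2, Δ1=1, Δ2=5
row 1: diag=6, rhs=-6; c'=1/3, d'=-1
row 2: denom=6−2·1/3=16/3; d'=(24−2·-1)/(16/3)=39/8
back: M2=39/8
back: M1=-1−1/3·39/8=-21/8
M: M0=0, M1=-21/8, M2=39/8, M3=0
seg 0: a=-5, c=M0/2=0, d=(M1−M0)/(6·1)=-7/16, b=Δ0−h0·(2M0+M1)/6=39/16
seg 1: a=-3, c=M1/2=-21/16, d=(M2−M1)/(6·2)=5/8, b=Δ1−h1·(2M1+M2)/6=9/8
seg 2: a=-1, c=M2/2=39/16, d=(M3−M2)/(6·1)=-13/16, b=Δ2−h2·(2M2+M3)/6=27/8
t_q=5/2 → seg 1, τ=3/2; S=-3+9/8·τ+-21/16·τ²+5/8·τ³=-69/32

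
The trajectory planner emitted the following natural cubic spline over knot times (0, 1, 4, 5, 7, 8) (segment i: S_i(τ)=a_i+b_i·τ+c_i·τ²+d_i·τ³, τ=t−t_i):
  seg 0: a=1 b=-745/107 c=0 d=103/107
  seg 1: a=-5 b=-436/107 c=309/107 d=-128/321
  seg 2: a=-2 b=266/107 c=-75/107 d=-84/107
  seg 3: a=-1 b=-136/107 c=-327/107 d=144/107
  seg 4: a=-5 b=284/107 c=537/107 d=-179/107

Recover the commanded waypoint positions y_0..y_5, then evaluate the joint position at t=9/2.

y_0 = S_0(0) = a_0 = 1
y_1 = S_1(0) = a_1 = -5
y_2 = S_2(0) = a_2 = -2
y_3 = S_3(0) = a_3 = -1
y_4 = S_4(0) = a_4 = -5
y_5 = S_4(1) = 1
t_q=9/2 is in segment 2 (τ=1/2); S_2(τ)=-441/428

y_0=1 y_1=-5 y_2=-2 y_3=-1 y_4=-5 y_5=1
S(9/2) = -441/428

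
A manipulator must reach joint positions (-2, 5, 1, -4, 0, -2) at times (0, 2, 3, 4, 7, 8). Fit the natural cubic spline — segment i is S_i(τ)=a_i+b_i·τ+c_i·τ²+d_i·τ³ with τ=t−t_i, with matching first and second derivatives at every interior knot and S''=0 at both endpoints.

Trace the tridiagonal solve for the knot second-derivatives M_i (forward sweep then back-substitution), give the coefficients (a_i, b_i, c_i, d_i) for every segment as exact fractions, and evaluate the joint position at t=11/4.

  seg 0: a=-2 b=43249/7302 c=0 d=-4423/7302
  seg 1: a=5 b=-9827/7302 c=-4423/1217 d=7157/7302
  seg 2: a=1 b=-20716/3651 c=-1689/2434 d=9989/7302
  seg 3: a=-4 b=-21599/7302 c=4150/1217 d=-14455/21906
  seg 4: a=0 b=-1147/3651 c=-6155/2434 d=6155/7302
S(11/4) = 367605/155776

Δ: Δ0=7/2, Δ1=-4, Δ2=-5, Δ3=4/3, Δ4=-2
row 1: diag=6, rhs=-45; c'=1/6, d'=-15/2
row 2: denom=4−1·1/6=23/6; d'=(-6−1·-15/2)/(23/6)=9/23
row 3: denom=8−1·6/23=178/23; d'=(38−1·9/23)/(178/23)=865/178
row 4: denom=8−3·69/178=1217/178; d'=(-20−3·865/178)/(1217/178)=-6155/1217
back: M4=-6155/1217
back: M3=865/178−69/178·-6155/1217=8300/1217
back: M2=9/23−6/23·8300/1217=-1689/1217
back: M1=-15/2−1/6·-1689/1217=-8846/1217
M: M0=0, M1=-8846/1217, M2=-1689/1217, M3=8300/1217, M4=-6155/1217, M5=0
seg 0: a=-2, c=M0/2=0, d=(M1−M0)/(6·2)=-4423/7302, b=Δ0−h0·(2M0+M1)/6=43249/7302
seg 1: a=5, c=M1/2=-4423/1217, d=(M2−M1)/(6·1)=7157/7302, b=Δ1−h1·(2M1+M2)/6=-9827/7302
seg 2: a=1, c=M2/2=-1689/2434, d=(M3−M2)/(6·1)=9989/7302, b=Δ2−h2·(2M2+M3)/6=-20716/3651
seg 3: a=-4, c=M3/2=4150/1217, d=(M4−M3)/(6·3)=-14455/21906, b=Δ3−h3·(2M3+M4)/6=-21599/7302
seg 4: a=0, c=M4/2=-6155/2434, d=(M5−M4)/(6·1)=6155/7302, b=Δ4−h4·(2M4+M5)/6=-1147/3651
t_q=11/4 → seg 1, τ=3/4; S=5+-9827/7302·τ+-4423/1217·τ²+7157/7302·τ³=367605/155776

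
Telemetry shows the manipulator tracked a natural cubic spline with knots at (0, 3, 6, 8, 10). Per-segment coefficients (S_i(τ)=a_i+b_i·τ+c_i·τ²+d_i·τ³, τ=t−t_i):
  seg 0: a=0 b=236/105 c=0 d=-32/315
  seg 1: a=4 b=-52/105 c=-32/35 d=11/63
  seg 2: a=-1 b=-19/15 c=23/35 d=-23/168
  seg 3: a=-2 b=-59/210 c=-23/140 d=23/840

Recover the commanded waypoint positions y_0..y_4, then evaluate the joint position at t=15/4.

y_0 = S_0(0) = a_0 = 0
y_1 = S_1(0) = a_1 = 4
y_2 = S_2(0) = a_2 = -1
y_3 = S_3(0) = a_3 = -2
y_4 = S_3(2) = -3
t_q=15/4 is in segment 1 (τ=3/4); S_1(τ)=7141/2240

y_0=0 y_1=4 y_2=-1 y_3=-2 y_4=-3
S(15/4) = 7141/2240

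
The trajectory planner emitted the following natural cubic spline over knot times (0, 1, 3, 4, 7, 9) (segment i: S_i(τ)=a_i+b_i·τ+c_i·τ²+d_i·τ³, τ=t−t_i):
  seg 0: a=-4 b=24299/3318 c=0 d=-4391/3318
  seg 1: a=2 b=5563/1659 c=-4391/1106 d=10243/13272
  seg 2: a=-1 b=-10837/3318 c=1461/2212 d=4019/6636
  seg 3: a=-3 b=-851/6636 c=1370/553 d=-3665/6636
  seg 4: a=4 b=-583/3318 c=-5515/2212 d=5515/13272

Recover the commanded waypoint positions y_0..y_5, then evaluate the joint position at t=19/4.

y_0=-4 y_1=2 y_2=-1 y_3=-3 y_4=4 y_5=-3
S(19/4) = -274025/141568

y_0 = S_0(0) = a_0 = -4
y_1 = S_1(0) = a_1 = 2
y_2 = S_2(0) = a_2 = -1
y_3 = S_3(0) = a_3 = -3
y_4 = S_4(0) = a_4 = 4
y_5 = S_4(2) = -3
t_q=19/4 is in segment 3 (τ=3/4); S_3(τ)=-274025/141568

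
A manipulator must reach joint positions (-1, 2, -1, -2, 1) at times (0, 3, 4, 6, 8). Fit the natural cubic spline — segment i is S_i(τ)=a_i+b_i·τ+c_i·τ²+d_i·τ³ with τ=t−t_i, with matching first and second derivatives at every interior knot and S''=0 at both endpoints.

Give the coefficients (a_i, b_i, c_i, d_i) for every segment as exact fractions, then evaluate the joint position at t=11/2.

Δ: Δ0=1, Δ1=-3, Δ2=-1/2, Δ3=3/2
row 1: diag=8, rhs=-24; c'=1/8, d'=-3
row 2: denom=6−1·1/8=47/8; d'=(15−1·-3)/(47/8)=144/47
row 3: denom=8−2·16/47=344/47; d'=(12−2·144/47)/(344/47)=69/86
back: M3=69/86
back: M2=144/47−16/47·69/86=120/43
back: M1=-3−1/8·120/43=-144/43
M: M0=0, M1=-144/43, M2=120/43, M3=69/86, M4=0
seg 0: a=-1, c=M0/2=0, d=(M1−M0)/(6·3)=-8/43, b=Δ0−h0·(2M0+M1)/6=115/43
seg 1: a=2, c=M1/2=-72/43, d=(M2−M1)/(6·1)=44/43, b=Δ1−h1·(2M1+M2)/6=-101/43
seg 2: a=-1, c=M2/2=60/43, d=(M3−M2)/(6·2)=-57/344, b=Δ2−h2·(2M2+M3)/6=-113/43
seg 3: a=-2, c=M3/2=69/172, d=(M4−M3)/(6·2)=-23/344, b=Δ3−h3·(2M3+M4)/6=83/86
t_q=11/2 → seg 2, τ=3/2; S=-1+-113/43·τ+60/43·τ²+-57/344·τ³=-6499/2752

  seg 0: a=-1 b=115/43 c=0 d=-8/43
  seg 1: a=2 b=-101/43 c=-72/43 d=44/43
  seg 2: a=-1 b=-113/43 c=60/43 d=-57/344
  seg 3: a=-2 b=83/86 c=69/172 d=-23/344
S(11/2) = -6499/2752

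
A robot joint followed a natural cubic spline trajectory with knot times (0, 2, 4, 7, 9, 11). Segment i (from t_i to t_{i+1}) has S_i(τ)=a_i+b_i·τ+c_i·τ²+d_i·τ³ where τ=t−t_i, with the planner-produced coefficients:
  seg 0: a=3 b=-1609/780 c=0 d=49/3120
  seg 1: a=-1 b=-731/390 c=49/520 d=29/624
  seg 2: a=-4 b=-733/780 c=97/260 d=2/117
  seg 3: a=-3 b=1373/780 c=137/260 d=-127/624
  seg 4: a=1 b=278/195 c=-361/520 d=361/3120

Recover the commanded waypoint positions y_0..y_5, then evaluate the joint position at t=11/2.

y_0=3 y_1=-1 y_2=-4 y_3=-3 y_4=1 y_5=2
S(11/2) = -361/80

y_0 = S_0(0) = a_0 = 3
y_1 = S_1(0) = a_1 = -1
y_2 = S_2(0) = a_2 = -4
y_3 = S_3(0) = a_3 = -3
y_4 = S_4(0) = a_4 = 1
y_5 = S_4(2) = 2
t_q=11/2 is in segment 2 (τ=3/2); S_2(τ)=-361/80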